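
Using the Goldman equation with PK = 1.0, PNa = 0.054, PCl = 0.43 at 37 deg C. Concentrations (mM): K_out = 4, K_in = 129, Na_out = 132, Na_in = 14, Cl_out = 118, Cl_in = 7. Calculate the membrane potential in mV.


Vm = (RT/F)*ln((PK*Ko + PNa*Nao + PCl*Cli)/(PK*Ki + PNa*Nai + PCl*Clo))
Numer = 14.138, Denom = 180.496
Vm = -68.07 mV


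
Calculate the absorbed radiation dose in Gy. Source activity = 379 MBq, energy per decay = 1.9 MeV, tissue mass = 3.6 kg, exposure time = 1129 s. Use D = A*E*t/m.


A = 379 MBq = 3.7900e+08 Bq
E = 1.9 MeV = 3.0438e-13 J
D = A*E*t/m = 3.7900e+08*3.0438e-13*1129/3.6
D = 0.03618 Gy


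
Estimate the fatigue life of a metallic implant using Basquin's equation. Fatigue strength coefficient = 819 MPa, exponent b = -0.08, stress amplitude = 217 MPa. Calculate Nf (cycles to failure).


sigma_a = sigma_f' * (2Nf)^b
2Nf = (sigma_a/sigma_f')^(1/b)
2Nf = (217/819)^(1/-0.08)
2Nf = 16229386
Nf = 8.1147e+06


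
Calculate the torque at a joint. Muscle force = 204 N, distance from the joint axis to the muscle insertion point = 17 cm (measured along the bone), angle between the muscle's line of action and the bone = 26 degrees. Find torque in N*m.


Torque = F * d * sin(theta)   (moment arm = d*sin(theta))
d = 17 cm = 0.17 m
Torque = 204 * 0.17 * sin(26)
Torque = 15.2 N*m


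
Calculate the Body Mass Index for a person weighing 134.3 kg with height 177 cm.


BMI = weight / height^2
height = 177 cm = 1.77 m
BMI = 134.3 / 1.77^2
BMI = 42.87 kg/m^2


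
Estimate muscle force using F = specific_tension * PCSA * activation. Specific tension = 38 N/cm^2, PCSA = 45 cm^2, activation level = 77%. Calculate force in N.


F = sigma * PCSA * activation
F = 38 * 45 * 0.77
F = 1317 N


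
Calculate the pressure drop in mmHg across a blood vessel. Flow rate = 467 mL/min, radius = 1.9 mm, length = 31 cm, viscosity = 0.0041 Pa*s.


dP = 8*mu*L*Q / (pi*r^4)
Q = 467 mL/min = 7.78333e-06 m^3/s
dP = 1933.02 Pa = 1933.02 / 133.322 mmHg = 14.5 mmHg


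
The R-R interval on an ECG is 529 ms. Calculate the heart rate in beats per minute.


HR = 60 / RR_interval(s)
RR = 529 ms = 0.529 s
HR = 60 / 0.529 = 113.4 bpm


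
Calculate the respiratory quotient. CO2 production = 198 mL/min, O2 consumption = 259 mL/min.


RQ = VCO2 / VO2
RQ = 198 / 259
RQ = 0.7645


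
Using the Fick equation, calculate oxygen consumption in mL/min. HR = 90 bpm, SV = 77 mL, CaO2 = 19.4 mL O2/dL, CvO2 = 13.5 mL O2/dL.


CO = HR*SV = 90*77/1000 = 6.93 L/min
a-v O2 diff = 19.4 - 13.5 = 5.9 mL/dL
VO2 = CO * (CaO2-CvO2) * 10 dL/L
VO2 = 6.93 * 5.9 * 10
VO2 = 408.9 mL/min


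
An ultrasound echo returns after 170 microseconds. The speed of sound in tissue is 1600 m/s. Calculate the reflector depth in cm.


depth = c * t / 2
t = 170 us = 1.7000e-04 s
depth = 1600 * 1.7000e-04 / 2
depth = 0.136 m = 13.6 cm


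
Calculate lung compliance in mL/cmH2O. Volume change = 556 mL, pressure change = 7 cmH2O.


C = dV / dP
C = 556 / 7
C = 79.43 mL/cmH2O


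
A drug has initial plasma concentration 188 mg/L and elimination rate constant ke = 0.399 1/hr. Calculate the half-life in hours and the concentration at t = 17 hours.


t_half = ln(2) / ke = 0.693147 / 0.399 = 1.737 hr
C(t) = C0 * exp(-ke*t) = 188 * exp(-0.399*17)
C(17) = 0.213 mg/L


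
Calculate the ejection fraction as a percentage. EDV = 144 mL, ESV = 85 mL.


SV = EDV - ESV = 144 - 85 = 59 mL
EF = SV/EDV * 100 = 59/144 * 100
EF = 40.97%


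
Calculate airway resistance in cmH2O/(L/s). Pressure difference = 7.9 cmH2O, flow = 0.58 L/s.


R = dP / flow
R = 7.9 / 0.58
R = 13.62 cmH2O/(L/s)


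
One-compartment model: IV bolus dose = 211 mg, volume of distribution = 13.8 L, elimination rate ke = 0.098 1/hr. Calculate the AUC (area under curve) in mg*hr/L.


C0 = Dose/Vd = 211/13.8 = 15.2899 mg/L
AUC = C0/ke = 15.2899/0.098
AUC = 156 mg*hr/L


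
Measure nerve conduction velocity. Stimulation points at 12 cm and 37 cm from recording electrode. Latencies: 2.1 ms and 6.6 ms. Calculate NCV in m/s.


Distance = (37 - 12) / 100 = 0.25 m
dt = (6.6 - 2.1) / 1000 = 0.0045 s
NCV = dist / dt = 55.56 m/s


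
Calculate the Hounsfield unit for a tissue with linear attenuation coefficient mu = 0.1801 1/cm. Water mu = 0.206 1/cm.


HU = ((mu_tissue - mu_water) / mu_water) * 1000
HU = ((0.1801 - 0.206) / 0.206) * 1000
HU = -125.7


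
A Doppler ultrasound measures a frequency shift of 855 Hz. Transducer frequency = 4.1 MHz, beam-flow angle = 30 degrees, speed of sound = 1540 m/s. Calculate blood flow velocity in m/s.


v = fd * c / (2 * f0 * cos(theta))
v = 855 * 1540 / (2 * 4.1000e+06 * cos(30))
v = 0.1854 m/s


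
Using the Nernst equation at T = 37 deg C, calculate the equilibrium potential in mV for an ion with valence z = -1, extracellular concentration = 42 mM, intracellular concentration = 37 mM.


E = (RT/(zF)) * ln(C_out/C_in)
T = 37 + 273.15 = 310.15 K
E = (8.314 * 310.15 / (-1 * 96485)) * ln(42/37)
E = -3.387 mV


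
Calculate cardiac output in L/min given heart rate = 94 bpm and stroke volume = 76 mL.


CO = HR * SV
CO = 94 * 76 / 1000
CO = 7.144 L/min


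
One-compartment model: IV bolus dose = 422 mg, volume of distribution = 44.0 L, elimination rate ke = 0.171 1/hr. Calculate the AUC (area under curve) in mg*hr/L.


C0 = Dose/Vd = 422/44.0 = 9.59091 mg/L
AUC = C0/ke = 9.59091/0.171
AUC = 56.09 mg*hr/L


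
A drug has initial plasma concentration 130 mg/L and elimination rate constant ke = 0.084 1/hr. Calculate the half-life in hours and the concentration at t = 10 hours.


t_half = ln(2) / ke = 0.693147 / 0.084 = 8.252 hr
C(t) = C0 * exp(-ke*t) = 130 * exp(-0.084*10)
C(10) = 56.12 mg/L


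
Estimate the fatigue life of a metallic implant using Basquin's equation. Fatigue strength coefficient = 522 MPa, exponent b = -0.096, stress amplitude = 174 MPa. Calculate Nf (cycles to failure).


sigma_a = sigma_f' * (2Nf)^b
2Nf = (sigma_a/sigma_f')^(1/b)
2Nf = (174/522)^(1/-0.096)
2Nf = 93328.239
Nf = 4.666e+04


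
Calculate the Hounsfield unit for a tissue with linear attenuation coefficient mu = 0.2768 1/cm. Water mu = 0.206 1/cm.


HU = ((mu_tissue - mu_water) / mu_water) * 1000
HU = ((0.2768 - 0.206) / 0.206) * 1000
HU = 343.7


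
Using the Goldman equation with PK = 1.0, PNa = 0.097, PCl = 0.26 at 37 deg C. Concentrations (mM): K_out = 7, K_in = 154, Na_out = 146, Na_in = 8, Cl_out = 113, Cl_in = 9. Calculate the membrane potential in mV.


Vm = (RT/F)*ln((PK*Ko + PNa*Nao + PCl*Cli)/(PK*Ki + PNa*Nai + PCl*Clo))
Numer = 23.502, Denom = 184.156
Vm = -55.02 mV


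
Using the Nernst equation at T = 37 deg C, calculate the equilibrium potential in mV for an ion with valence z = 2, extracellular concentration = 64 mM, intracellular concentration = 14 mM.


E = (RT/(zF)) * ln(C_out/C_in)
T = 37 + 273.15 = 310.15 K
E = (8.314 * 310.15 / (2 * 96485)) * ln(64/14)
E = 20.31 mV


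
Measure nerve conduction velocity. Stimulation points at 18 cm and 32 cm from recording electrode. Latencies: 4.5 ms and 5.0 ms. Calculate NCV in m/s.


Distance = (32 - 18) / 100 = 0.14 m
dt = (5.0 - 4.5) / 1000 = 5.0000e-04 s
NCV = dist / dt = 280 m/s


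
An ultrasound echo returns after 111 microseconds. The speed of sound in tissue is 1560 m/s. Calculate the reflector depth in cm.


depth = c * t / 2
t = 111 us = 1.1100e-04 s
depth = 1560 * 1.1100e-04 / 2
depth = 0.08658 m = 8.658 cm


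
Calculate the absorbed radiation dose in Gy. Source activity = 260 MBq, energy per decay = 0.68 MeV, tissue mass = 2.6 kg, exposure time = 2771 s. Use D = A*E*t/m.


A = 260 MBq = 2.6000e+08 Bq
E = 0.68 MeV = 1.08936e-13 J
D = A*E*t/m = 2.6000e+08*1.08936e-13*2771/2.6
D = 0.03019 Gy


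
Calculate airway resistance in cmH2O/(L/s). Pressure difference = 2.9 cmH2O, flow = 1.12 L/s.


R = dP / flow
R = 2.9 / 1.12
R = 2.589 cmH2O/(L/s)


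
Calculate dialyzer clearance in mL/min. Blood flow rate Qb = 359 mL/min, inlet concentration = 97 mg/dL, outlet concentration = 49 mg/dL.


K = Qb * (Cb_in - Cb_out) / Cb_in
K = 359 * (97 - 49) / 97
K = 177.6 mL/min


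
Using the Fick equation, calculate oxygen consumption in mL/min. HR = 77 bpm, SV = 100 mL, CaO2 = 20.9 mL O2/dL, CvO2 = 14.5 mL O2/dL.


CO = HR*SV = 77*100/1000 = 7.7 L/min
a-v O2 diff = 20.9 - 14.5 = 6.4 mL/dL
VO2 = CO * (CaO2-CvO2) * 10 dL/L
VO2 = 7.7 * 6.4 * 10
VO2 = 492.8 mL/min


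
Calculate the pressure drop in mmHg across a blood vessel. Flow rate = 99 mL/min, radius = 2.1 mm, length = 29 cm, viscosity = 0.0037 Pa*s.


dP = 8*mu*L*Q / (pi*r^4)
Q = 99 mL/min = 1.65e-06 m^3/s
dP = 231.818 Pa = 231.818 / 133.322 mmHg = 1.739 mmHg


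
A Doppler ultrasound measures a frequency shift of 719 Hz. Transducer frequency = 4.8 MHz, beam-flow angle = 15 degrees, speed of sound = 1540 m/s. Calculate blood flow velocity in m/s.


v = fd * c / (2 * f0 * cos(theta))
v = 719 * 1540 / (2 * 4.8000e+06 * cos(15))
v = 0.1194 m/s


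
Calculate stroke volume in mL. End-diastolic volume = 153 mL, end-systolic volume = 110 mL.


SV = EDV - ESV
SV = 153 - 110
SV = 43 mL


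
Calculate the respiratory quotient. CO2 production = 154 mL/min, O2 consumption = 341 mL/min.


RQ = VCO2 / VO2
RQ = 154 / 341
RQ = 0.4516


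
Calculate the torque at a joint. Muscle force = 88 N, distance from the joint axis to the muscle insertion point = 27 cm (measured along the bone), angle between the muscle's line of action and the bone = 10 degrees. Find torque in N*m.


Torque = F * d * sin(theta)   (moment arm = d*sin(theta))
d = 27 cm = 0.27 m
Torque = 88 * 0.27 * sin(10)
Torque = 4.126 N*m


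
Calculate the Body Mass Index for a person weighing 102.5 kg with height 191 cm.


BMI = weight / height^2
height = 191 cm = 1.91 m
BMI = 102.5 / 1.91^2
BMI = 28.1 kg/m^2


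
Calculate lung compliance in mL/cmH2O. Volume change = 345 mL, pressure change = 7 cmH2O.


C = dV / dP
C = 345 / 7
C = 49.29 mL/cmH2O


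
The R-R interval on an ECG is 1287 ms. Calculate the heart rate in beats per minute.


HR = 60 / RR_interval(s)
RR = 1287 ms = 1.287 s
HR = 60 / 1.287 = 46.62 bpm


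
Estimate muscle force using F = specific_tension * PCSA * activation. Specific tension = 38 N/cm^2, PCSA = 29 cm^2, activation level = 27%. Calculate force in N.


F = sigma * PCSA * activation
F = 38 * 29 * 0.27
F = 297.5 N


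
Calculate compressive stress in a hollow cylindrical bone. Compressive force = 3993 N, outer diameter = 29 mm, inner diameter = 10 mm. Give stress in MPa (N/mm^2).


A = pi*(r_o^2 - r_i^2)
r_o = 14.5 mm, r_i = 5 mm
A = 581.98 mm^2
sigma = F/A = 3993 / 581.98
sigma = 6.861 MPa


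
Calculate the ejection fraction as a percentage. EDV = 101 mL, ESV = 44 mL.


SV = EDV - ESV = 101 - 44 = 57 mL
EF = SV/EDV * 100 = 57/101 * 100
EF = 56.44%


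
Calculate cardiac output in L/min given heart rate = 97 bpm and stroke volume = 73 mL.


CO = HR * SV
CO = 97 * 73 / 1000
CO = 7.081 L/min


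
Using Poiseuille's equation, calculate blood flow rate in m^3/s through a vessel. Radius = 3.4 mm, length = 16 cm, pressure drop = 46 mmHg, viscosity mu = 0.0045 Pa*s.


Q = pi*r^4*dP / (8*mu*L)
r = 0.0034 m, L = 0.16 m
dP = 46 mmHg = 6132.812 Pa
Q = 4.4700e-04 m^3/s


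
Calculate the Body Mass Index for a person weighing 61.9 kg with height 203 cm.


BMI = weight / height^2
height = 203 cm = 2.03 m
BMI = 61.9 / 2.03^2
BMI = 15.02 kg/m^2


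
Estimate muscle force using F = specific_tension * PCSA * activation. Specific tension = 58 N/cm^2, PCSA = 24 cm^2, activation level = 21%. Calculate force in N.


F = sigma * PCSA * activation
F = 58 * 24 * 0.21
F = 292.3 N


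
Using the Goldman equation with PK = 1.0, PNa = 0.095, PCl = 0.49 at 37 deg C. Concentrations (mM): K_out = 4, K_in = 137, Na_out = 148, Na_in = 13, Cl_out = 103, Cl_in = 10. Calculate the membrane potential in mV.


Vm = (RT/F)*ln((PK*Ko + PNa*Nao + PCl*Cli)/(PK*Ki + PNa*Nai + PCl*Clo))
Numer = 22.96, Denom = 188.705
Vm = -56.29 mV


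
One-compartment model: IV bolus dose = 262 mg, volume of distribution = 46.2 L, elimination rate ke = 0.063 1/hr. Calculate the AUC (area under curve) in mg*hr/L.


C0 = Dose/Vd = 262/46.2 = 5.671 mg/L
AUC = C0/ke = 5.671/0.063
AUC = 90.02 mg*hr/L


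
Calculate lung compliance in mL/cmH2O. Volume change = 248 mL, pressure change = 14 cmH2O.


C = dV / dP
C = 248 / 14
C = 17.71 mL/cmH2O


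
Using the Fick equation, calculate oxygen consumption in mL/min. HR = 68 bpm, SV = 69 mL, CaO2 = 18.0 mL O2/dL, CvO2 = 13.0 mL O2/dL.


CO = HR*SV = 68*69/1000 = 4.692 L/min
a-v O2 diff = 18.0 - 13.0 = 5 mL/dL
VO2 = CO * (CaO2-CvO2) * 10 dL/L
VO2 = 4.692 * 5 * 10
VO2 = 234.6 mL/min


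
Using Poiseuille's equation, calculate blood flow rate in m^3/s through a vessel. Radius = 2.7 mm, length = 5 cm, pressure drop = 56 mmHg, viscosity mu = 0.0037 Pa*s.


Q = pi*r^4*dP / (8*mu*L)
r = 0.0027 m, L = 0.05 m
dP = 56 mmHg = 7466.032 Pa
Q = 8.4223e-04 m^3/s


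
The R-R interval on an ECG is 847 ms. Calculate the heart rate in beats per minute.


HR = 60 / RR_interval(s)
RR = 847 ms = 0.847 s
HR = 60 / 0.847 = 70.84 bpm


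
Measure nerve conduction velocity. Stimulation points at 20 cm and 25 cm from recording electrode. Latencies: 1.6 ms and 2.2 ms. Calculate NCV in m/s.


Distance = (25 - 20) / 100 = 0.05 m
dt = (2.2 - 1.6) / 1000 = 6.0000e-04 s
NCV = dist / dt = 83.33 m/s


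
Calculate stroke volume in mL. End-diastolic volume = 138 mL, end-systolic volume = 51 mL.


SV = EDV - ESV
SV = 138 - 51
SV = 87 mL


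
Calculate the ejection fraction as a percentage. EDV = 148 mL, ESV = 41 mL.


SV = EDV - ESV = 148 - 41 = 107 mL
EF = SV/EDV * 100 = 107/148 * 100
EF = 72.3%


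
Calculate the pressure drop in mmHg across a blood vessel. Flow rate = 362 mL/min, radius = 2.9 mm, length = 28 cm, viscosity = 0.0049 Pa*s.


dP = 8*mu*L*Q / (pi*r^4)
Q = 362 mL/min = 6.03333e-06 m^3/s
dP = 298.03 Pa = 298.03 / 133.322 mmHg = 2.235 mmHg


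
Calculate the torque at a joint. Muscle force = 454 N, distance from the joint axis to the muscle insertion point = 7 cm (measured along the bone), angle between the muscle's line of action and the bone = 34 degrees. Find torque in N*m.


Torque = F * d * sin(theta)   (moment arm = d*sin(theta))
d = 7 cm = 0.07 m
Torque = 454 * 0.07 * sin(34)
Torque = 17.77 N*m


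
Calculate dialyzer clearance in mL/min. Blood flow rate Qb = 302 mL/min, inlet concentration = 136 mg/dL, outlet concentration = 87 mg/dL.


K = Qb * (Cb_in - Cb_out) / Cb_in
K = 302 * (136 - 87) / 136
K = 108.8 mL/min


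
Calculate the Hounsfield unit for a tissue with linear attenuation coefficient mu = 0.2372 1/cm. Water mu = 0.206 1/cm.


HU = ((mu_tissue - mu_water) / mu_water) * 1000
HU = ((0.2372 - 0.206) / 0.206) * 1000
HU = 151.5


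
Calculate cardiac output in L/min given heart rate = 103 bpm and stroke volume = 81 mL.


CO = HR * SV
CO = 103 * 81 / 1000
CO = 8.343 L/min


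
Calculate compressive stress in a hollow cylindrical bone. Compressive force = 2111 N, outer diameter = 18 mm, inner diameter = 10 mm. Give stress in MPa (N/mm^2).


A = pi*(r_o^2 - r_i^2)
r_o = 9 mm, r_i = 5 mm
A = 175.929 mm^2
sigma = F/A = 2111 / 175.929
sigma = 12 MPa


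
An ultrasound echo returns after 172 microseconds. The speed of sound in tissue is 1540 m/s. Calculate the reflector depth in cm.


depth = c * t / 2
t = 172 us = 1.7200e-04 s
depth = 1540 * 1.7200e-04 / 2
depth = 0.13244 m = 13.244 cm


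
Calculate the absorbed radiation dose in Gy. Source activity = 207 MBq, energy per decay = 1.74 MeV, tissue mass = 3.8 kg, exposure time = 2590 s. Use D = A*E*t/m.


A = 207 MBq = 2.0700e+08 Bq
E = 1.74 MeV = 2.78748e-13 J
D = A*E*t/m = 2.0700e+08*2.78748e-13*2590/3.8
D = 0.03933 Gy


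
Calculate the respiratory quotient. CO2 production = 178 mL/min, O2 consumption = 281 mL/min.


RQ = VCO2 / VO2
RQ = 178 / 281
RQ = 0.6335


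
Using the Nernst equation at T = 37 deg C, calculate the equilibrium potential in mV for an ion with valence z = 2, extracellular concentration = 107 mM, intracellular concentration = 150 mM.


E = (RT/(zF)) * ln(C_out/C_in)
T = 37 + 273.15 = 310.15 K
E = (8.314 * 310.15 / (2 * 96485)) * ln(107/150)
E = -4.514 mV


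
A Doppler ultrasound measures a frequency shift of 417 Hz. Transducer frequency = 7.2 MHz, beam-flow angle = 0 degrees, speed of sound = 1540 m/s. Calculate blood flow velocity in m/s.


v = fd * c / (2 * f0 * cos(theta))
v = 417 * 1540 / (2 * 7.2000e+06 * cos(0))
v = 0.0446 m/s


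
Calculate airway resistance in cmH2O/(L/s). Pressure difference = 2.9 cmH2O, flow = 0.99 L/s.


R = dP / flow
R = 2.9 / 0.99
R = 2.929 cmH2O/(L/s)


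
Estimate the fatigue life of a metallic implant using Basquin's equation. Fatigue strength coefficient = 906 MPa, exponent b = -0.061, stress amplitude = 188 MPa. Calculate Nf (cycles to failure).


sigma_a = sigma_f' * (2Nf)^b
2Nf = (sigma_a/sigma_f')^(1/b)
2Nf = (188/906)^(1/-0.061)
2Nf = 1.5712136e+11
Nf = 7.8561e+10


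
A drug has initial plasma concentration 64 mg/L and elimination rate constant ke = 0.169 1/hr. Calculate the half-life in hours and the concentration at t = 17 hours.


t_half = ln(2) / ke = 0.693147 / 0.169 = 4.101 hr
C(t) = C0 * exp(-ke*t) = 64 * exp(-0.169*17)
C(17) = 3.618 mg/L


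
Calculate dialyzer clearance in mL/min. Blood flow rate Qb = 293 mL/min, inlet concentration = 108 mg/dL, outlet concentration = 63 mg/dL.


K = Qb * (Cb_in - Cb_out) / Cb_in
K = 293 * (108 - 63) / 108
K = 122.1 mL/min


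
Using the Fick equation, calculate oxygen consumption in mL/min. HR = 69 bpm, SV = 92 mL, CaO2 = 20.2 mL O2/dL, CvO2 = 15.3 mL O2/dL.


CO = HR*SV = 69*92/1000 = 6.348 L/min
a-v O2 diff = 20.2 - 15.3 = 4.9 mL/dL
VO2 = CO * (CaO2-CvO2) * 10 dL/L
VO2 = 6.348 * 4.9 * 10
VO2 = 311.1 mL/min


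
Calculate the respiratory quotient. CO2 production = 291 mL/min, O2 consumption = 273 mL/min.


RQ = VCO2 / VO2
RQ = 291 / 273
RQ = 1.066


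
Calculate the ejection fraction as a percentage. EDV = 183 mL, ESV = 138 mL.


SV = EDV - ESV = 183 - 138 = 45 mL
EF = SV/EDV * 100 = 45/183 * 100
EF = 24.59%


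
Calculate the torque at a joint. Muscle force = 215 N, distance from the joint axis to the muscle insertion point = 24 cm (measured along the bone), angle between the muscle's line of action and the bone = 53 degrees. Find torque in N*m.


Torque = F * d * sin(theta)   (moment arm = d*sin(theta))
d = 24 cm = 0.24 m
Torque = 215 * 0.24 * sin(53)
Torque = 41.21 N*m


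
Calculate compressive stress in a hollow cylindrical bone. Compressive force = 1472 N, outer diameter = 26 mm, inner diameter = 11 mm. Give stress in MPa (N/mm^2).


A = pi*(r_o^2 - r_i^2)
r_o = 13 mm, r_i = 5.5 mm
A = 435.896 mm^2
sigma = F/A = 1472 / 435.896
sigma = 3.377 MPa


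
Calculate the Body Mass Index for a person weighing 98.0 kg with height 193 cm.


BMI = weight / height^2
height = 193 cm = 1.93 m
BMI = 98.0 / 1.93^2
BMI = 26.31 kg/m^2


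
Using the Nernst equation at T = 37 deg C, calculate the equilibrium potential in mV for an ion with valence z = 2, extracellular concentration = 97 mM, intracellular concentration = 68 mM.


E = (RT/(zF)) * ln(C_out/C_in)
T = 37 + 273.15 = 310.15 K
E = (8.314 * 310.15 / (2 * 96485)) * ln(97/68)
E = 4.746 mV


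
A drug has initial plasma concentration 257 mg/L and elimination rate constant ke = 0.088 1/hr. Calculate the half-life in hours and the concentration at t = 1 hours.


t_half = ln(2) / ke = 0.693147 / 0.088 = 7.877 hr
C(t) = C0 * exp(-ke*t) = 257 * exp(-0.088*1)
C(1) = 235.4 mg/L


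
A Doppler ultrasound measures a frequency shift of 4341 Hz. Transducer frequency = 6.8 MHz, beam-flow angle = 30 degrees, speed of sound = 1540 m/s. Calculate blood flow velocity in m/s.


v = fd * c / (2 * f0 * cos(theta))
v = 4341 * 1540 / (2 * 6.8000e+06 * cos(30))
v = 0.5676 m/s


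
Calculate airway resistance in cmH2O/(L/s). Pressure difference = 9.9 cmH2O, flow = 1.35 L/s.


R = dP / flow
R = 9.9 / 1.35
R = 7.333 cmH2O/(L/s)


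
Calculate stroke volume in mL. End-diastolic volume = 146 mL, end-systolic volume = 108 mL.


SV = EDV - ESV
SV = 146 - 108
SV = 38 mL


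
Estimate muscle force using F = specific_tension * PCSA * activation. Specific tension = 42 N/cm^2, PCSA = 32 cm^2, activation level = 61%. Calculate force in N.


F = sigma * PCSA * activation
F = 42 * 32 * 0.61
F = 819.8 N


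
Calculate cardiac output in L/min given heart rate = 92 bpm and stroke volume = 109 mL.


CO = HR * SV
CO = 92 * 109 / 1000
CO = 10.03 L/min


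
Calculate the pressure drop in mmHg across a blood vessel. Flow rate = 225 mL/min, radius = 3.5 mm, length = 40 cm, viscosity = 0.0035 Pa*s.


dP = 8*mu*L*Q / (pi*r^4)
Q = 225 mL/min = 3.75e-06 m^3/s
dP = 89.0896 Pa = 89.0896 / 133.322 mmHg = 0.6682 mmHg


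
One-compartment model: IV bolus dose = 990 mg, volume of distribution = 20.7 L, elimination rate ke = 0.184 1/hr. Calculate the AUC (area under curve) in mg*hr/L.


C0 = Dose/Vd = 990/20.7 = 47.8261 mg/L
AUC = C0/ke = 47.8261/0.184
AUC = 259.9 mg*hr/L


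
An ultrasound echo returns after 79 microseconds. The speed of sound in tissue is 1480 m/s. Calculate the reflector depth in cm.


depth = c * t / 2
t = 79 us = 7.9000e-05 s
depth = 1480 * 7.9000e-05 / 2
depth = 0.05846 m = 5.846 cm


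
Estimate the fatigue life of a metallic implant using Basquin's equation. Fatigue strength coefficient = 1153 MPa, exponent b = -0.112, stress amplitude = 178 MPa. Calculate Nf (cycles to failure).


sigma_a = sigma_f' * (2Nf)^b
2Nf = (sigma_a/sigma_f')^(1/b)
2Nf = (178/1153)^(1/-0.112)
2Nf = 17568146
Nf = 8.7841e+06


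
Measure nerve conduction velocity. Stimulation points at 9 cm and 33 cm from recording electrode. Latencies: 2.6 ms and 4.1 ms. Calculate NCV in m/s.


Distance = (33 - 9) / 100 = 0.24 m
dt = (4.1 - 2.6) / 1000 = 0.0015 s
NCV = dist / dt = 160 m/s


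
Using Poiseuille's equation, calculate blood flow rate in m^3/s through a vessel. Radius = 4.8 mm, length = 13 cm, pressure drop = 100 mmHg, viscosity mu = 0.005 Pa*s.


Q = pi*r^4*dP / (8*mu*L)
r = 0.0048 m, L = 0.13 m
dP = 100 mmHg = 13332.2 Pa
Q = 0.004276 m^3/s


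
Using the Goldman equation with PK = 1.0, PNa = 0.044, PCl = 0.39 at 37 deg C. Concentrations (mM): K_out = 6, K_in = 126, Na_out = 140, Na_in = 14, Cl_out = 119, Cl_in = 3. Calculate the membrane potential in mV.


Vm = (RT/F)*ln((PK*Ko + PNa*Nao + PCl*Cli)/(PK*Ki + PNa*Nai + PCl*Clo))
Numer = 13.33, Denom = 173.026
Vm = -68.51 mV


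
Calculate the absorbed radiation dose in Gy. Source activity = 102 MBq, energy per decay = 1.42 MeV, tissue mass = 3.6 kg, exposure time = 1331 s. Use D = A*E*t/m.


A = 102 MBq = 1.0200e+08 Bq
E = 1.42 MeV = 2.27484e-13 J
D = A*E*t/m = 1.0200e+08*2.27484e-13*1331/3.6
D = 0.008579 Gy


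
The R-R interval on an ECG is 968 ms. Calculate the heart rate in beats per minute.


HR = 60 / RR_interval(s)
RR = 968 ms = 0.968 s
HR = 60 / 0.968 = 61.98 bpm


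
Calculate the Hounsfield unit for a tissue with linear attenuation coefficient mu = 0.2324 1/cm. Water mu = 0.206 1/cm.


HU = ((mu_tissue - mu_water) / mu_water) * 1000
HU = ((0.2324 - 0.206) / 0.206) * 1000
HU = 128.2


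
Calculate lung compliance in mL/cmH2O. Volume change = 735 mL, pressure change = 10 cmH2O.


C = dV / dP
C = 735 / 10
C = 73.5 mL/cmH2O


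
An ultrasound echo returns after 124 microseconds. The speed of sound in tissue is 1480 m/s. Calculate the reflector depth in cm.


depth = c * t / 2
t = 124 us = 1.2400e-04 s
depth = 1480 * 1.2400e-04 / 2
depth = 0.09176 m = 9.176 cm


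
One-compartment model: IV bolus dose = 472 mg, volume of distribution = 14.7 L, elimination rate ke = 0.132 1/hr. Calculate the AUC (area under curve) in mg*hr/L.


C0 = Dose/Vd = 472/14.7 = 32.1088 mg/L
AUC = C0/ke = 32.1088/0.132
AUC = 243.2 mg*hr/L


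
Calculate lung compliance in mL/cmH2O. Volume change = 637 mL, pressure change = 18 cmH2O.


C = dV / dP
C = 637 / 18
C = 35.39 mL/cmH2O


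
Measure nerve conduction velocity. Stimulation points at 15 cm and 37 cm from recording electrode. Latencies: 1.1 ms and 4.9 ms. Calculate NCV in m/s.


Distance = (37 - 15) / 100 = 0.22 m
dt = (4.9 - 1.1) / 1000 = 0.0038 s
NCV = dist / dt = 57.89 m/s


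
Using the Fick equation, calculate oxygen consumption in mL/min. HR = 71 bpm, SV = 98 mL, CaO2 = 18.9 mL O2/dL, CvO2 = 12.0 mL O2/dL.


CO = HR*SV = 71*98/1000 = 6.958 L/min
a-v O2 diff = 18.9 - 12.0 = 6.9 mL/dL
VO2 = CO * (CaO2-CvO2) * 10 dL/L
VO2 = 6.958 * 6.9 * 10
VO2 = 480.1 mL/min


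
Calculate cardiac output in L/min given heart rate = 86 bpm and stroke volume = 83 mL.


CO = HR * SV
CO = 86 * 83 / 1000
CO = 7.138 L/min


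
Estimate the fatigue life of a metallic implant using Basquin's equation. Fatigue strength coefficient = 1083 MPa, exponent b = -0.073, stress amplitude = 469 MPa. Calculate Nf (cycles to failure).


sigma_a = sigma_f' * (2Nf)^b
2Nf = (sigma_a/sigma_f')^(1/b)
2Nf = (469/1083)^(1/-0.073)
2Nf = 95245.404
Nf = 4.762e+04


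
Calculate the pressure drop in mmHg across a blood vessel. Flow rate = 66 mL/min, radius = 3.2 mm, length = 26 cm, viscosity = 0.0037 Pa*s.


dP = 8*mu*L*Q / (pi*r^4)
Q = 66 mL/min = 1.1e-06 m^3/s
dP = 25.6985 Pa = 25.6985 / 133.322 mmHg = 0.1928 mmHg


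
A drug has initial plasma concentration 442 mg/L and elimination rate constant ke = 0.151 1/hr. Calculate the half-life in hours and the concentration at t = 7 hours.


t_half = ln(2) / ke = 0.693147 / 0.151 = 4.59 hr
C(t) = C0 * exp(-ke*t) = 442 * exp(-0.151*7)
C(7) = 153.6 mg/L


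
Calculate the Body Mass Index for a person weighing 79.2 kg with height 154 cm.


BMI = weight / height^2
height = 154 cm = 1.54 m
BMI = 79.2 / 1.54^2
BMI = 33.4 kg/m^2


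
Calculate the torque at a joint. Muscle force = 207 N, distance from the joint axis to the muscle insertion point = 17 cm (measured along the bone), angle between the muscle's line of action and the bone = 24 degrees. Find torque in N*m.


Torque = F * d * sin(theta)   (moment arm = d*sin(theta))
d = 17 cm = 0.17 m
Torque = 207 * 0.17 * sin(24)
Torque = 14.31 N*m


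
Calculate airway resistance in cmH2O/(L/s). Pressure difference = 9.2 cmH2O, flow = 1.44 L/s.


R = dP / flow
R = 9.2 / 1.44
R = 6.389 cmH2O/(L/s)


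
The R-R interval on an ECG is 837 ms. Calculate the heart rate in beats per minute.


HR = 60 / RR_interval(s)
RR = 837 ms = 0.837 s
HR = 60 / 0.837 = 71.68 bpm


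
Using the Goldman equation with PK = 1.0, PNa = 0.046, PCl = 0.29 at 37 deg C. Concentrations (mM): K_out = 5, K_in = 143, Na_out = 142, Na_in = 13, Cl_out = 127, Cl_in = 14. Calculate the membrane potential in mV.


Vm = (RT/F)*ln((PK*Ko + PNa*Nao + PCl*Cli)/(PK*Ki + PNa*Nai + PCl*Clo))
Numer = 15.592, Denom = 180.428
Vm = -65.44 mV


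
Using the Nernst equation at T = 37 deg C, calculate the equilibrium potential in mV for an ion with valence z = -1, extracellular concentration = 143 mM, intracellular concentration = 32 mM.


E = (RT/(zF)) * ln(C_out/C_in)
T = 37 + 273.15 = 310.15 K
E = (8.314 * 310.15 / (-1 * 96485)) * ln(143/32)
E = -40.01 mV


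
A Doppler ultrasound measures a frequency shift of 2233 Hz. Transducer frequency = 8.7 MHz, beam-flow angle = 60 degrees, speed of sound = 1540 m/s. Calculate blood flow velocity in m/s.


v = fd * c / (2 * f0 * cos(theta))
v = 2233 * 1540 / (2 * 8.7000e+06 * cos(60))
v = 0.3953 m/s


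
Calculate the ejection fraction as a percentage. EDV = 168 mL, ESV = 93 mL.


SV = EDV - ESV = 168 - 93 = 75 mL
EF = SV/EDV * 100 = 75/168 * 100
EF = 44.64%


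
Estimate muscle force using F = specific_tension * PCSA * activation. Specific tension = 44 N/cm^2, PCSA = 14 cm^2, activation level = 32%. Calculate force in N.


F = sigma * PCSA * activation
F = 44 * 14 * 0.32
F = 197.1 N


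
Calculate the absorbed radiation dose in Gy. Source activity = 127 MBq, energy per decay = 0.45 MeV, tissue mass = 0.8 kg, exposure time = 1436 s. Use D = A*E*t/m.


A = 127 MBq = 1.2700e+08 Bq
E = 0.45 MeV = 7.209e-14 J
D = A*E*t/m = 1.2700e+08*7.209e-14*1436/0.8
D = 0.01643 Gy


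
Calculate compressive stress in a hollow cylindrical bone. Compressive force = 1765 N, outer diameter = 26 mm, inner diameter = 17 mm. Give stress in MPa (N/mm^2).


A = pi*(r_o^2 - r_i^2)
r_o = 13 mm, r_i = 8.5 mm
A = 303.949 mm^2
sigma = F/A = 1765 / 303.949
sigma = 5.807 MPa


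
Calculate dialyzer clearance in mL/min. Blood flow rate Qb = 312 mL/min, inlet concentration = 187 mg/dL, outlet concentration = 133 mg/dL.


K = Qb * (Cb_in - Cb_out) / Cb_in
K = 312 * (187 - 133) / 187
K = 90.1 mL/min


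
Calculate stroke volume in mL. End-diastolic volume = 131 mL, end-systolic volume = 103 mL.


SV = EDV - ESV
SV = 131 - 103
SV = 28 mL


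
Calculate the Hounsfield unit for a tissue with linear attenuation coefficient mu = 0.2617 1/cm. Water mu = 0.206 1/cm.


HU = ((mu_tissue - mu_water) / mu_water) * 1000
HU = ((0.2617 - 0.206) / 0.206) * 1000
HU = 270.4


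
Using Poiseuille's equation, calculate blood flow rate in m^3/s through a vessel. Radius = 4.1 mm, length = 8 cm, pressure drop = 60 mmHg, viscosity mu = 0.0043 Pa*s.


Q = pi*r^4*dP / (8*mu*L)
r = 0.0041 m, L = 0.08 m
dP = 60 mmHg = 7999.32 Pa
Q = 0.00258 m^3/s


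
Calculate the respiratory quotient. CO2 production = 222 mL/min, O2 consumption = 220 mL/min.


RQ = VCO2 / VO2
RQ = 222 / 220
RQ = 1.009


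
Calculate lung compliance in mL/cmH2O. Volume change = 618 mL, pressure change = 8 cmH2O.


C = dV / dP
C = 618 / 8
C = 77.25 mL/cmH2O


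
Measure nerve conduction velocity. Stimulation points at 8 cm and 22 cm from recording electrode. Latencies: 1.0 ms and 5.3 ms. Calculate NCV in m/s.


Distance = (22 - 8) / 100 = 0.14 m
dt = (5.3 - 1.0) / 1000 = 0.0043 s
NCV = dist / dt = 32.56 m/s


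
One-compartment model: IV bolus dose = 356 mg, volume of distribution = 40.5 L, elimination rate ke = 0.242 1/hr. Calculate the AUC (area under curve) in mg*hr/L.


C0 = Dose/Vd = 356/40.5 = 8.79012 mg/L
AUC = C0/ke = 8.79012/0.242
AUC = 36.32 mg*hr/L


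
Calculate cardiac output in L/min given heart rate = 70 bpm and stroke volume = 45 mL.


CO = HR * SV
CO = 70 * 45 / 1000
CO = 3.15 L/min


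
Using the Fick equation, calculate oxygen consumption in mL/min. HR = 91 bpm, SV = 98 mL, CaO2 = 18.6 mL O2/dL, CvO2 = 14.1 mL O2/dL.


CO = HR*SV = 91*98/1000 = 8.918 L/min
a-v O2 diff = 18.6 - 14.1 = 4.5 mL/dL
VO2 = CO * (CaO2-CvO2) * 10 dL/L
VO2 = 8.918 * 4.5 * 10
VO2 = 401.3 mL/min


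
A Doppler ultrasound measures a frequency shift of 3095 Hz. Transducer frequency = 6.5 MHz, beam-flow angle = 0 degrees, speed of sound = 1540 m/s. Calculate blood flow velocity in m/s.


v = fd * c / (2 * f0 * cos(theta))
v = 3095 * 1540 / (2 * 6.5000e+06 * cos(0))
v = 0.3666 m/s


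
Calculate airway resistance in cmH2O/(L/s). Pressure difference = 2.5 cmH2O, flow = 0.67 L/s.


R = dP / flow
R = 2.5 / 0.67
R = 3.731 cmH2O/(L/s)


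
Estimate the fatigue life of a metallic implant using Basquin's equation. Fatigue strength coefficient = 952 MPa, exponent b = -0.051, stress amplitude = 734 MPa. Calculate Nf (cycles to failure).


sigma_a = sigma_f' * (2Nf)^b
2Nf = (sigma_a/sigma_f')^(1/b)
2Nf = (734/952)^(1/-0.051)
2Nf = 163.88048
Nf = 81.94


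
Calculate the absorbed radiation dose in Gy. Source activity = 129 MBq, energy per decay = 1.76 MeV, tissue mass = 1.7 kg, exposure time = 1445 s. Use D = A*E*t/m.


A = 129 MBq = 1.2900e+08 Bq
E = 1.76 MeV = 2.81952e-13 J
D = A*E*t/m = 1.2900e+08*2.81952e-13*1445/1.7
D = 0.03092 Gy


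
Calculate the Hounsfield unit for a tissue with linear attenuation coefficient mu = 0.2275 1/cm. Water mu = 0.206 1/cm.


HU = ((mu_tissue - mu_water) / mu_water) * 1000
HU = ((0.2275 - 0.206) / 0.206) * 1000
HU = 104.4


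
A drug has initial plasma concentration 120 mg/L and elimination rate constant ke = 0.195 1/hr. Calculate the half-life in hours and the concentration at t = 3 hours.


t_half = ln(2) / ke = 0.693147 / 0.195 = 3.555 hr
C(t) = C0 * exp(-ke*t) = 120 * exp(-0.195*3)
C(3) = 66.85 mg/L


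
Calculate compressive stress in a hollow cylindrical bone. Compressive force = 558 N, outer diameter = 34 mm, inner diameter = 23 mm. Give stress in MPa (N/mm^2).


A = pi*(r_o^2 - r_i^2)
r_o = 17 mm, r_i = 11.5 mm
A = 492.445 mm^2
sigma = F/A = 558 / 492.445
sigma = 1.133 MPa


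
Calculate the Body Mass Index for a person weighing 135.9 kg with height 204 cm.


BMI = weight / height^2
height = 204 cm = 2.04 m
BMI = 135.9 / 2.04^2
BMI = 32.66 kg/m^2


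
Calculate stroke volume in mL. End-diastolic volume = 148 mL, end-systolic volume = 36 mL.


SV = EDV - ESV
SV = 148 - 36
SV = 112 mL


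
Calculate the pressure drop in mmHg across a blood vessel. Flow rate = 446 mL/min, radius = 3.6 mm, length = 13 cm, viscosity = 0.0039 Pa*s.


dP = 8*mu*L*Q / (pi*r^4)
Q = 446 mL/min = 7.43333e-06 m^3/s
dP = 57.1375 Pa = 57.1375 / 133.322 mmHg = 0.4286 mmHg


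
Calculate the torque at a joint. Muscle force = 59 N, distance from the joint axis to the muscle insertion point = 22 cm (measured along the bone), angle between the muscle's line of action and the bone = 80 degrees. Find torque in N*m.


Torque = F * d * sin(theta)   (moment arm = d*sin(theta))
d = 22 cm = 0.22 m
Torque = 59 * 0.22 * sin(80)
Torque = 12.78 N*m


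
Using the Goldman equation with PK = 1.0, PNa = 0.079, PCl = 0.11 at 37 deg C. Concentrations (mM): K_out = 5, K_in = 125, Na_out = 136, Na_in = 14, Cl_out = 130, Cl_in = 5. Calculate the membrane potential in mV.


Vm = (RT/F)*ln((PK*Ko + PNa*Nao + PCl*Cli)/(PK*Ki + PNa*Nai + PCl*Clo))
Numer = 16.294, Denom = 140.406
Vm = -57.56 mV


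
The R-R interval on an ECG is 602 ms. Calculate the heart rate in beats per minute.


HR = 60 / RR_interval(s)
RR = 602 ms = 0.602 s
HR = 60 / 0.602 = 99.67 bpm


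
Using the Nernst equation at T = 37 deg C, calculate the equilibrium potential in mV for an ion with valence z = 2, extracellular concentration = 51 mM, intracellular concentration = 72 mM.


E = (RT/(zF)) * ln(C_out/C_in)
T = 37 + 273.15 = 310.15 K
E = (8.314 * 310.15 / (2 * 96485)) * ln(51/72)
E = -4.608 mV


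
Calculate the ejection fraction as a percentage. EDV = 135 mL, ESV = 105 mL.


SV = EDV - ESV = 135 - 105 = 30 mL
EF = SV/EDV * 100 = 30/135 * 100
EF = 22.22%


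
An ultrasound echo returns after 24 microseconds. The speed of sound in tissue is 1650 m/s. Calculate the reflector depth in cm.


depth = c * t / 2
t = 24 us = 2.4000e-05 s
depth = 1650 * 2.4000e-05 / 2
depth = 0.0198 m = 1.98 cm


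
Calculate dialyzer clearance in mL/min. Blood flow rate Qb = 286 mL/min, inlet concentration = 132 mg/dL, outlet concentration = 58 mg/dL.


K = Qb * (Cb_in - Cb_out) / Cb_in
K = 286 * (132 - 58) / 132
K = 160.3 mL/min


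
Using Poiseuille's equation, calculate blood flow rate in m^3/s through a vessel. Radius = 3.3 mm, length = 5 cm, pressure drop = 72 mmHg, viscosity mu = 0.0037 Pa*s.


Q = pi*r^4*dP / (8*mu*L)
r = 0.0033 m, L = 0.05 m
dP = 72 mmHg = 9599.184 Pa
Q = 0.002416 m^3/s


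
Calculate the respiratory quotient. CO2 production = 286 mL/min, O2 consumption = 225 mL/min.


RQ = VCO2 / VO2
RQ = 286 / 225
RQ = 1.271


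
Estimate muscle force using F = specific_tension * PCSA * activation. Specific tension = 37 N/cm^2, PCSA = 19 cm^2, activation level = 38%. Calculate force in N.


F = sigma * PCSA * activation
F = 37 * 19 * 0.38
F = 267.1 N


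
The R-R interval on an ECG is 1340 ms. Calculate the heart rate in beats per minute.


HR = 60 / RR_interval(s)
RR = 1340 ms = 1.34 s
HR = 60 / 1.34 = 44.78 bpm


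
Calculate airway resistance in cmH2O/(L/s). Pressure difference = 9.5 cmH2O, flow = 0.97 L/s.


R = dP / flow
R = 9.5 / 0.97
R = 9.794 cmH2O/(L/s)


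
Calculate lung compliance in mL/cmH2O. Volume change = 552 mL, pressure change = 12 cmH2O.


C = dV / dP
C = 552 / 12
C = 46 mL/cmH2O


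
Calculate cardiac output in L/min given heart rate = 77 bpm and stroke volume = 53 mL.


CO = HR * SV
CO = 77 * 53 / 1000
CO = 4.081 L/min


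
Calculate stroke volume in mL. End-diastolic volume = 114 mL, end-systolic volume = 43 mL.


SV = EDV - ESV
SV = 114 - 43
SV = 71 mL


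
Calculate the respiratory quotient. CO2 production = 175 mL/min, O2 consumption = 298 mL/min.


RQ = VCO2 / VO2
RQ = 175 / 298
RQ = 0.5872


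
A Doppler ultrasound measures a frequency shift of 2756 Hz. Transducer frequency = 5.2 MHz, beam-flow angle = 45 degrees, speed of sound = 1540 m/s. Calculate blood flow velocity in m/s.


v = fd * c / (2 * f0 * cos(theta))
v = 2756 * 1540 / (2 * 5.2000e+06 * cos(45))
v = 0.5771 m/s


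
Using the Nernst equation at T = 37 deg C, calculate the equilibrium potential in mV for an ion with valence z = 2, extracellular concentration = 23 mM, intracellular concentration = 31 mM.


E = (RT/(zF)) * ln(C_out/C_in)
T = 37 + 273.15 = 310.15 K
E = (8.314 * 310.15 / (2 * 96485)) * ln(23/31)
E = -3.989 mV


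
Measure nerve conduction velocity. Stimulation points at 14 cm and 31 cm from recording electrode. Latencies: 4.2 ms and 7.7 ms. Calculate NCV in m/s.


Distance = (31 - 14) / 100 = 0.17 m
dt = (7.7 - 4.2) / 1000 = 0.0035 s
NCV = dist / dt = 48.57 m/s


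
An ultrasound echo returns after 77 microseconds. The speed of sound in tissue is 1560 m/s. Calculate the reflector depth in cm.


depth = c * t / 2
t = 77 us = 7.7000e-05 s
depth = 1560 * 7.7000e-05 / 2
depth = 0.06006 m = 6.006 cm


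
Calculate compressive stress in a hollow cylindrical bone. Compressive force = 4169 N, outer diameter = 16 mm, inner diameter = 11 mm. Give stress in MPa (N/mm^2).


A = pi*(r_o^2 - r_i^2)
r_o = 8 mm, r_i = 5.5 mm
A = 106.029 mm^2
sigma = F/A = 4169 / 106.029
sigma = 39.32 MPa


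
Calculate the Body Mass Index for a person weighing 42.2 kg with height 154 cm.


BMI = weight / height^2
height = 154 cm = 1.54 m
BMI = 42.2 / 1.54^2
BMI = 17.79 kg/m^2


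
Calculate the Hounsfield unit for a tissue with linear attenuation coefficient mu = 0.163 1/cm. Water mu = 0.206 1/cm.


HU = ((mu_tissue - mu_water) / mu_water) * 1000
HU = ((0.163 - 0.206) / 0.206) * 1000
HU = -208.7


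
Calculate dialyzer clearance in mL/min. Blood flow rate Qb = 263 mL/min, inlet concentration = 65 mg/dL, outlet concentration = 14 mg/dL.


K = Qb * (Cb_in - Cb_out) / Cb_in
K = 263 * (65 - 14) / 65
K = 206.4 mL/min


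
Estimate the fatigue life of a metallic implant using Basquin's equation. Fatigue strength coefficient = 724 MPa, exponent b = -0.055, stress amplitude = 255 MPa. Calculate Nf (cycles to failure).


sigma_a = sigma_f' * (2Nf)^b
2Nf = (sigma_a/sigma_f')^(1/b)
2Nf = (255/724)^(1/-0.055)
2Nf = 1.7376834e+08
Nf = 8.6884e+07


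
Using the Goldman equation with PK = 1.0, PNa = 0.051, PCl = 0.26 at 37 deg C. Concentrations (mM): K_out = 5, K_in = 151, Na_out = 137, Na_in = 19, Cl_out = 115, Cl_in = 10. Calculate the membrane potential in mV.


Vm = (RT/F)*ln((PK*Ko + PNa*Nao + PCl*Cli)/(PK*Ki + PNa*Nai + PCl*Clo))
Numer = 14.587, Denom = 181.869
Vm = -67.43 mV


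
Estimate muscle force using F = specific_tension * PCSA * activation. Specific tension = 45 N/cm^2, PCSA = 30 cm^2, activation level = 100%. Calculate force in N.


F = sigma * PCSA * activation
F = 45 * 30 * 1
F = 1350 N


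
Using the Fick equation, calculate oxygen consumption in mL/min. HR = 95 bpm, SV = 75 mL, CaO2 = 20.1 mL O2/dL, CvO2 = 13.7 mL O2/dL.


CO = HR*SV = 95*75/1000 = 7.125 L/min
a-v O2 diff = 20.1 - 13.7 = 6.4 mL/dL
VO2 = CO * (CaO2-CvO2) * 10 dL/L
VO2 = 7.125 * 6.4 * 10
VO2 = 456 mL/min
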